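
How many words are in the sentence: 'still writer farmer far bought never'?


Counting words by splitting on spaces:
  Word 1: 'still'
  Word 2: 'writer'
  Word 3: 'farmer'
  Word 4: 'far'
  Word 5: 'bought'
  Word 6: 'never'
Total words: 6

6


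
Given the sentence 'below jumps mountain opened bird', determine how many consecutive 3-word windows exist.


Word trigrams from [5] words:
  Trigram 1: (below jumps mountain)
  Trigram 2: (jumps mountain opened)
  Trigram 3: (mountain opened bird)
Total word trigrams: 5 - 2 = 3

3


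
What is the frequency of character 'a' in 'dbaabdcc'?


Scanning 'dbaabdcc' for 'a':
  Position 2: 'a' -> MATCH (count: 1)
  Position 3: 'a' -> MATCH (count: 2)
Total occurrences of 'a': 2

2


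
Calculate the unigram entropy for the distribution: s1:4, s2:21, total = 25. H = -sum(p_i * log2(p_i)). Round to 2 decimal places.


Computing entropy H = -sum(p_i * log2(p_i)):
  s1: p = 4/25 = 0.1600, -p*log2(p) = 0.4230
  s2: p = 21/25 = 0.8400, -p*log2(p) = 0.2113
H = sum of terms = 0.6343
Rounded to 2 decimals: 0.63

0.63


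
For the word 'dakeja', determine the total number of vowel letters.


Scanning each character of 'dakeja':
  Position 1: 'd' -> consonant (running count: 0)
  Position 2: 'a' -> vowel (running count: 1)
  Position 3: 'k' -> consonant (running count: 1)
  Position 4: 'e' -> vowel (running count: 2)
  Position 5: 'j' -> consonant (running count: 2)
  Position 6: 'a' -> vowel (running count: 3)
Total vowels: 3

3


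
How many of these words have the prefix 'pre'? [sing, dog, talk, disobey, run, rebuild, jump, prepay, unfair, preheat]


Checking each word for prefix 'pre':
  'sing' -> no (count: 0)
  'dog' -> no (count: 0)
  'talk' -> no (count: 0)
  'disobey' -> no (count: 0)
  'run' -> no (count: 0)
  'rebuild' -> no (count: 0)
  'jump' -> no (count: 0)
  'prepay' -> YES, starts with 'pre' (count: 1)
  'unfair' -> no (count: 1)
  'preheat' -> YES, starts with 'pre' (count: 2)
Total with prefix 'pre': 2

2


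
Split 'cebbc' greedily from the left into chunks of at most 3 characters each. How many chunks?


'cebbc' has 5 characters.
Chunking with max size 3:
  Chunk 1: 'ceb' (positions 0-2)
  Chunk 2: 'bc' (positions 3-4)
Total chunks: ceil(5 / 3) = 2

2


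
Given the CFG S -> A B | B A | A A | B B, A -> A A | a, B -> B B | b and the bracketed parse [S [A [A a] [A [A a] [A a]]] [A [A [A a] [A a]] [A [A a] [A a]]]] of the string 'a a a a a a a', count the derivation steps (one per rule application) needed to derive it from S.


Every bracketed nonterminal node [X ...] in the tree is produced by exactly one rule application.
Reading the tree off as a leftmost derivation:
  Step 1: S  =>  A A   (applied S -> A A)
  Step 2: A A  =>  A A A   (applied A -> A A)
  Step 3: A A A  =>  a A A   (applied A -> a)
  Step 4: a A A  =>  a A A A   (applied A -> A A)
  Step 5: a A A A  =>  a a A A   (applied A -> a)
  Step 6: a a A A  =>  a a a A   (applied A -> a)
  Step 7: a a a A  =>  a a a A A   (applied A -> A A)
  Step 8: a a a A A  =>  a a a A A A   (applied A -> A A)
  Step 9: a a a A A A  =>  a a a a A A   (applied A -> a)
  Step 10: a a a a A A  =>  a a a a a A   (applied A -> a)
  Step 11: a a a a a A  =>  a a a a a A A   (applied A -> A A)
  Step 12: a a a a a A A  =>  a a a a a a A   (applied A -> a)
  Step 13: a a a a a a A  =>  a a a a a a a   (applied A -> a)
Final yield: a a a a a a a
Total rewrite steps: 13

13


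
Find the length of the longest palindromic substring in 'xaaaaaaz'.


Scanning 'xaaaaaaz' for palindromic substrings.
Substring at positions 1-6: 'aaaaaa'.
Check: reverse('aaaaaa') = 'aaaaaa' -> palindrome confirmed.
Neighbouring characters ('x' / 'z') break symmetry, so it cannot extend further.
No longer palindromic substring exists; longest length = 6

6


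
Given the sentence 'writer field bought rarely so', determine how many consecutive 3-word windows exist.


Word trigrams from [5] words:
  Trigram 1: (writer field bought)
  Trigram 2: (field bought rarely)
  Trigram 3: (bought rarely so)
Total word trigrams: 5 - 2 = 3

3


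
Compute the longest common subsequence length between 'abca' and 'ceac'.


DP table for LCS of 'abca' and 'ceac':
       c  e  a  c
    0  0  0  0  0
  a 0  0  0  1  1
  b 0  0  0  1  1
  c 0  1  1  1  2
  a 0  1  1  2  2
LCS: 'ac'
LCS length = 2

2


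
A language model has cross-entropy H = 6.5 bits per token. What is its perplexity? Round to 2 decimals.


Perplexity formula: PP = 2^H
H = 6.5
PP = 2^6.5
Decompose: 2^6.5 = 2^6 * 2^0.5 = 2^6 * sqrt(2)
2^6 = 64, sqrt(2) ~ 1.4142136
PP ~ 64 * 1.4142136 = 90.5096704
Rounded to 2 decimals: 90.51

90.51


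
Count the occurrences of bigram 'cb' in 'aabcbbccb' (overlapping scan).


Scanning 'aabcbbccb' for bigram 'cb':
  Position 0: 'aa' -> no
  Position 1: 'ab' -> no
  Position 2: 'bc' -> no
  Position 3: 'cb' -> MATCH
  Position 4: 'bb' -> no
  Position 5: 'bc' -> no
  Position 6: 'cc' -> no
  Position 7: 'cb' -> MATCH
Total matches: 2

2


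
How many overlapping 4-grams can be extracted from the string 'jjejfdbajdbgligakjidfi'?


String 'jjejfdbajdbgligakjidfi' has length L = 22.
Number of overlapping n-grams = L - n + 1
Substituting: 22 - 4 + 1 = 19

19


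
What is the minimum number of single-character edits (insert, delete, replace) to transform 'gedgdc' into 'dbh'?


Building DP table for s1='gedgdc' (len 6) and s2='dbh' (len 3):
       d  b  h
    0  1  2  3
  g 1  1  2  3
  e 2  2  2  3
  d 3  2  3  3
  g 4  3  3  4
  d 5  4  4  4
  c 6  5  5  5
Edit distance = dp[6][3] = 5

5


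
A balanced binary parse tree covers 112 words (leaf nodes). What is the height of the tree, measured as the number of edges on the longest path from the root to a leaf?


In a balanced binary tree with n leaves the deepest leaf is ceil(log2(n)) edges below the root.
log2(112) = 6.8074
ceil(6.8074) = 7
height (edges) = 7

7


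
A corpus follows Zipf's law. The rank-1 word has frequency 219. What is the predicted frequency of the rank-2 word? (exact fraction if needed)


Zipf's law: freq(rank) = f1 / rank
f1 = 219, rank = 2
freq = 219 / 2
GCD(219, 2) = 1
Simplified: 219/2

219/2


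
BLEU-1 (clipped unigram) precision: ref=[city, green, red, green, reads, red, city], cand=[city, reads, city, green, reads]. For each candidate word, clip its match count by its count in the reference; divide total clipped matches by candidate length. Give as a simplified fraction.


Reference word counts: {'city': 2, 'green': 2, 'reads': 1, 'red': 2}
Checking each candidate word (with clipping):
  'city' -> in reference (ref count 2, used 1/2) -> match (matches: 1)
  'reads' -> in reference (ref count 1, used 1/1) -> match (matches: 2)
  'city' -> in reference (ref count 2, used 2/2) -> match (matches: 3)
  'green' -> in reference (ref count 2, used 1/2) -> match (matches: 4)
  'reads' -> ref count 1 already used up (1/1) -> clipped, no match (matches: 4)
Clipped matches: 4, Candidate length: 5
Precision = 4/5

4/5


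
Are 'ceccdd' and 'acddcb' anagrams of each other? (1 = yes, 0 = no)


Sort characters of 'ceccdd': 'cccdde'
Sort characters of 'acddcb': 'abccdd'
Sorted forms differ -> they are NOT anagrams
Result: 0

0


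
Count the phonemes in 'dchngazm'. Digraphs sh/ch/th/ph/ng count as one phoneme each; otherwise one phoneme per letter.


Parsing 'dchngazm' greedily, digraphs first:
  'd' -> consonant phoneme (phonemes so far: 1)
  'ch' -> digraph (1 consonant phoneme) (phonemes so far: 2)
  'ng' -> digraph (1 consonant phoneme) (phonemes so far: 3)
  'a' -> vowel phoneme (phonemes so far: 4)
  'z' -> consonant phoneme (phonemes so far: 5)
  'm' -> consonant phoneme (phonemes so far: 6)
Total phonemes: 6

6


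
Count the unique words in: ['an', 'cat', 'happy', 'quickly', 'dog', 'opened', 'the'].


Listing all tokens and tracking unique types:
  Token 1: 'an' -> NEW (unique so far: 1)
  Token 2: 'cat' -> NEW (unique so far: 2)
  Token 3: 'happy' -> NEW (unique so far: 3)
  Token 4: 'quickly' -> NEW (unique so far: 4)
  Token 5: 'dog' -> NEW (unique so far: 5)
  Token 6: 'opened' -> NEW (unique so far: 6)
  Token 7: 'the' -> NEW (unique so far: 7)
Unique types: ('an', 'cat', 'dog', 'happy', 'opened', 'quickly', 'the')
Vocabulary size: 7

7


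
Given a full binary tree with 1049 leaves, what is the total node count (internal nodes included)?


Leaf nodes (terminals): 1049
Internal nodes = n - 1 = 1049 - 1 = 1048
Total = leaves + internal = 1049 + 1048 = 2097

2097


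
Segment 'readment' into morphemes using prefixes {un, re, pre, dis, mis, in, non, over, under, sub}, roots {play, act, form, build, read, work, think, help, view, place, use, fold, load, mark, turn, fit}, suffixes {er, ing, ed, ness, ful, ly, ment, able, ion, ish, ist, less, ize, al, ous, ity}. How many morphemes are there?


Segmenting 'readment' against the inventory:
  'read' -> root (morpheme 1)
  'ment' -> suffix (morpheme 2)
Total morphemes: 2

2


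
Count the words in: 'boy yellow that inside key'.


Counting words by splitting on spaces:
  Word 1: 'boy'
  Word 2: 'yellow'
  Word 3: 'that'
  Word 4: 'inside'
  Word 5: 'key'
Total words: 5

5


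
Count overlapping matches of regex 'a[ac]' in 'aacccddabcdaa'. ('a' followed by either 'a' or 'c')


Pattern: a[ac] means 'a' followed by either 'a' or 'c'.
Scanning 'aacccddabcdaa' position-by-position:
  Pos 0: window 'aa' -> MATCH
  Pos 1: window 'ac' -> MATCH
  Pos 2: window 'cc' -> no
  Pos 3: window 'cc' -> no
  Pos 4: window 'cd' -> no
  Pos 5: window 'dd' -> no
  Pos 6: window 'da' -> no
  Pos 7: window 'ab' -> no
  Pos 8: window 'bc' -> no
  Pos 9: window 'cd' -> no
  Pos 10: window 'da' -> no
  Pos 11: window 'aa' -> MATCH
  Pos 12: window 'a' -> no
Total matches: 3

3


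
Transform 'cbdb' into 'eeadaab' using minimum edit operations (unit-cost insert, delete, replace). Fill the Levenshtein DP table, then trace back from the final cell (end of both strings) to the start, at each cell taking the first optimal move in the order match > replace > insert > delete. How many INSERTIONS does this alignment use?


Edit distance = 5. Backtracking from cell (4, 7) with preference match > replace > insert > delete,
then listing the resulting alignment 'cbdb' -> 'eeadaab' left to right:
  Step 1: insert 'e' [insertion #1]
  Step 2: replace c->e
  Step 3: replace b->a
  Step 4: keep 'd'
  Step 5: insert 'a' [insertion #2]
  Step 6: insert 'a' [insertion #3]
  Step 7: keep 'b'
Total insertions: 3

3


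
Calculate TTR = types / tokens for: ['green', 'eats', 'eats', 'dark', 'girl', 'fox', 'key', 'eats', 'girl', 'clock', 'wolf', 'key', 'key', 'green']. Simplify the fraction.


Tokens: 14
Unique types: ('clock', 'dark', 'eats', 'fox', 'girl', 'green', 'key', 'wolf') = 8
TTR = 8/14
Simplify: divide both by 2 -> 4/7
TTR = 4/7

4/7


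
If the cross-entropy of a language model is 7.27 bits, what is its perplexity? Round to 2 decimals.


Perplexity formula: PP = 2^H
H = 7.27
PP = 2^7.27
Decompose: 2^7.27 = 2^7 * 2^0.27
2^7 = 128, 2^0.27 ~ 1.2058078
PP ~ 128 * 1.2058078 = 154.3433984
Rounded to 2 decimals: 154.34

154.34


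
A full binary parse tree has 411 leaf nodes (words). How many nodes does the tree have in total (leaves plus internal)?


Leaf nodes (terminals): 411
Internal nodes = n - 1 = 411 - 1 = 410
Total = leaves + internal = 411 + 410 = 821

821


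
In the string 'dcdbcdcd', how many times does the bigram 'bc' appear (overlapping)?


Scanning 'dcdbcdcd' for bigram 'bc':
  Position 0: 'dc' -> no
  Position 1: 'cd' -> no
  Position 2: 'db' -> no
  Position 3: 'bc' -> MATCH
  Position 4: 'cd' -> no
  Position 5: 'dc' -> no
  Position 6: 'cd' -> no
Total matches: 1

1


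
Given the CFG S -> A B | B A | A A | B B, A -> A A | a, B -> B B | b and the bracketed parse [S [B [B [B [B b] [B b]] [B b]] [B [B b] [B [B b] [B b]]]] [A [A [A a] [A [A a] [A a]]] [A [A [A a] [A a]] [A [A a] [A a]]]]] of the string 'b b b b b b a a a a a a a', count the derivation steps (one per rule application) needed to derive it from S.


Every bracketed nonterminal node [X ...] in the tree is produced by exactly one rule application.
Reading the tree off as a leftmost derivation:
  Step 1: S  =>  B A   (applied S -> B A)
  Step 2: B A  =>  B B A   (applied B -> B B)
  Step 3: B B A  =>  B B B A   (applied B -> B B)
  Step 4: B B B A  =>  B B B B A   (applied B -> B B)
  Step 5: B B B B A  =>  b B B B A   (applied B -> b)
  Step 6: b B B B A  =>  b b B B A   (applied B -> b)
  Step 7: b b B B A  =>  b b b B A   (applied B -> b)
  Step 8: b b b B A  =>  b b b B B A   (applied B -> B B)
  Step 9: b b b B B A  =>  b b b b B A   (applied B -> b)
  Step 10: b b b b B A  =>  b b b b B B A   (applied B -> B B)
  Step 11: b b b b B B A  =>  b b b b b B A   (applied B -> b)
  Step 12: b b b b b B A  =>  b b b b b b A   (applied B -> b)
  Step 13: b b b b b b A  =>  b b b b b b A A   (applied A -> A A)
  Step 14: b b b b b b A A  =>  b b b b b b A A A   (applied A -> A A)
  Step 15: b b b b b b A A A  =>  b b b b b b a A A   (applied A -> a)
  Step 16: b b b b b b a A A  =>  b b b b b b a A A A   (applied A -> A A)
  Step 17: b b b b b b a A A A  =>  b b b b b b a a A A   (applied A -> a)
  Step 18: b b b b b b a a A A  =>  b b b b b b a a a A   (applied A -> a)
  Step 19: b b b b b b a a a A  =>  b b b b b b a a a A A   (applied A -> A A)
  Step 20: b b b b b b a a a A A  =>  b b b b b b a a a A A A   (applied A -> A A)
  Step 21: b b b b b b a a a A A A  =>  b b b b b b a a a a A A   (applied A -> a)
  Step 22: b b b b b b a a a a A A  =>  b b b b b b a a a a a A   (applied A -> a)
  Step 23: b b b b b b a a a a a A  =>  b b b b b b a a a a a A A   (applied A -> A A)
  Step 24: b b b b b b a a a a a A A  =>  b b b b b b a a a a a a A   (applied A -> a)
  Step 25: b b b b b b a a a a a a A  =>  b b b b b b a a a a a a a   (applied A -> a)
Final yield: b b b b b b a a a a a a a
Total rewrite steps: 25

25


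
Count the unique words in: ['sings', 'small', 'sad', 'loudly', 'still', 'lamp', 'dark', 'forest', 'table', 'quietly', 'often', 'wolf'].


Listing all tokens and tracking unique types:
  Token 1: 'sings' -> NEW (unique so far: 1)
  Token 2: 'small' -> NEW (unique so far: 2)
  Token 3: 'sad' -> NEW (unique so far: 3)
  Token 4: 'loudly' -> NEW (unique so far: 4)
  Token 5: 'still' -> NEW (unique so far: 5)
  Token 6: 'lamp' -> NEW (unique so far: 6)
  Token 7: 'dark' -> NEW (unique so far: 7)
  Token 8: 'forest' -> NEW (unique so far: 8)
  Token 9: 'table' -> NEW (unique so far: 9)
  Token 10: 'quietly' -> NEW (unique so far: 10)
  Token 11: 'often' -> NEW (unique so far: 11)
  Token 12: 'wolf' -> NEW (unique so far: 12)
Unique types: ('dark', 'forest', 'lamp', 'loudly', 'often', 'quietly', 'sad', 'sings', 'small', 'still', 'table', 'wolf')
Vocabulary size: 12

12


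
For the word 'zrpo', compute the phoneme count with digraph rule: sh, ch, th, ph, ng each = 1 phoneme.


Parsing 'zrpo' greedily, digraphs first:
  'z' -> consonant phoneme (phonemes so far: 1)
  'r' -> consonant phoneme (phonemes so far: 2)
  'p' -> consonant phoneme (phonemes so far: 3)
  'o' -> vowel phoneme (phonemes so far: 4)
Total phonemes: 4

4


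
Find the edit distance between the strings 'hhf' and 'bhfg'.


Building DP table for s1='hhf' (len 3) and s2='bhfg' (len 4):
       b  h  f  g
    0  1  2  3  4
  h 1  1  1  2  3
  h 2  2  1  2  3
  f 3  3  2  1  2
Edit distance = dp[3][4] = 2

2


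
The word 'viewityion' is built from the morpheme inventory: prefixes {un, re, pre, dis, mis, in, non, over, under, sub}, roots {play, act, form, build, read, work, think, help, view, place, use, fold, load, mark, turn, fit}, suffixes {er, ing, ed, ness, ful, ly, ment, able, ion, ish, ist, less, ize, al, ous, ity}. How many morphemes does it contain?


Segmenting 'viewityion' against the inventory:
  'view' -> root (morpheme 1)
  'ity' -> suffix (morpheme 2)
  'ion' -> suffix (morpheme 3)
Total morphemes: 3

3


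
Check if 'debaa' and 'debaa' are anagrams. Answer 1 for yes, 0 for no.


Sort characters of 'debaa': 'aabde'
Sort characters of 'debaa': 'aabde'
Sorted forms match -> they ARE anagrams
Result: 1

1


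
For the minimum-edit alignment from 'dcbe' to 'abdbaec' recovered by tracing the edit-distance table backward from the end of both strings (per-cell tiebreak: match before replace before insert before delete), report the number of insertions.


Edit distance = 5. Backtracking from cell (4, 7) with preference match > replace > insert > delete,
then listing the resulting alignment 'dcbe' -> 'abdbaec' left to right:
  Step 1: insert 'a' [insertion #1]
  Step 2: insert 'b' [insertion #2]
  Step 3: keep 'd'
  Step 4: replace c->b
  Step 5: replace b->a
  Step 6: keep 'e'
  Step 7: insert 'c' [insertion #3]
Total insertions: 3

3


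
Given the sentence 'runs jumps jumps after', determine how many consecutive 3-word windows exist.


Word trigrams from [4] words:
  Trigram 1: (runs jumps jumps)
  Trigram 2: (jumps jumps after)
Total word trigrams: 4 - 2 = 2

2


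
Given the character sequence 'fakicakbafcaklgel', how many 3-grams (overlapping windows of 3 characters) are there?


String 'fakicakbafcaklgel' has length L = 17.
Number of overlapping n-grams = L - n + 1
Substituting: 17 - 3 + 1 = 15

15


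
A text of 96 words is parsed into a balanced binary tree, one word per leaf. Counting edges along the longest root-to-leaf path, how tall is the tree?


In a balanced binary tree with n leaves the deepest leaf is ceil(log2(n)) edges below the root.
log2(96) = 6.5850
ceil(6.5850) = 7
height (edges) = 7

7


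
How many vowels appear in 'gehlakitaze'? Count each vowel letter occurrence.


Scanning each character of 'gehlakitaze':
  Position 1: 'g' -> consonant (running count: 0)
  Position 2: 'e' -> vowel (running count: 1)
  Position 3: 'h' -> consonant (running count: 1)
  Position 4: 'l' -> consonant (running count: 1)
  Position 5: 'a' -> vowel (running count: 2)
  Position 6: 'k' -> consonant (running count: 2)
  Position 7: 'i' -> vowel (running count: 3)
  Position 8: 't' -> consonant (running count: 3)
  Position 9: 'a' -> vowel (running count: 4)
  Position 10: 'z' -> consonant (running count: 4)
  Position 11: 'e' -> vowel (running count: 5)
Total vowels: 5

5


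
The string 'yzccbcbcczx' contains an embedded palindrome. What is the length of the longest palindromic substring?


Scanning 'yzccbcbcczx' for palindromic substrings.
Substring at positions 1-9: 'zccbcbccz'.
Check: reverse('zccbcbccz') = 'zccbcbccz' -> palindrome confirmed.
Neighbouring characters ('y' / 'x') break symmetry, so it cannot extend further.
No longer palindromic substring exists; longest length = 9

9


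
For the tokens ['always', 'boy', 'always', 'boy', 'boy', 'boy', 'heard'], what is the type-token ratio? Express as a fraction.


Tokens: 7
Unique types: ('always', 'boy', 'heard') = 3
TTR = 3/7
Already in lowest terms.

3/7


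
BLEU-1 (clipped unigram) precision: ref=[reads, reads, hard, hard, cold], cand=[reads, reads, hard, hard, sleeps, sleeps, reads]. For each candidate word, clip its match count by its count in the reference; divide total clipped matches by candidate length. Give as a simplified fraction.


Reference word counts: {'cold': 1, 'hard': 2, 'reads': 2}
Checking each candidate word (with clipping):
  'reads' -> in reference (ref count 2, used 1/2) -> match (matches: 1)
  'reads' -> in reference (ref count 2, used 2/2) -> match (matches: 2)
  'hard' -> in reference (ref count 2, used 1/2) -> match (matches: 3)
  'hard' -> in reference (ref count 2, used 2/2) -> match (matches: 4)
  'sleeps' -> not in reference -> no match (matches: 4)
  'sleeps' -> not in reference -> no match (matches: 4)
  'reads' -> ref count 2 already used up (2/2) -> clipped, no match (matches: 4)
Clipped matches: 4, Candidate length: 7
Precision = 4/7

4/7


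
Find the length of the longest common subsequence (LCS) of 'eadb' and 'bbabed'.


DP table for LCS of 'eadb' and 'bbabed':
       b  b  a  b  e  d
    0  0  0  0  0  0  0
  e 0  0  0  0  0  1  1
  a 0  0  0  1  1  1  1
  d 0  0  0  1  1  1  2
  b 0  1  1  1  2  2  2
LCS: 'ed'
LCS length = 2

2


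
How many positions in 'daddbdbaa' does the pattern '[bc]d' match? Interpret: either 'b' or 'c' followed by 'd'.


Pattern: [bc]d means either 'b' or 'c' followed by 'd'.
Scanning 'daddbdbaa' position-by-position:
  Pos 0: window 'da' -> no
  Pos 1: window 'ad' -> no
  Pos 2: window 'dd' -> no
  Pos 3: window 'db' -> no
  Pos 4: window 'bd' -> MATCH
  Pos 5: window 'db' -> no
  Pos 6: window 'ba' -> no
  Pos 7: window 'aa' -> no
  Pos 8: window 'a' -> no
Total matches: 1

1


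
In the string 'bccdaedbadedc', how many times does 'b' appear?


Scanning 'bccdaedbadedc' for 'b':
  Position 0: 'b' -> MATCH (count: 1)
  Position 7: 'b' -> MATCH (count: 2)
Total occurrences of 'b': 2

2


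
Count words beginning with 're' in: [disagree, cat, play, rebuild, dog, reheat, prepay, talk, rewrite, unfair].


Checking each word for prefix 're':
  'disagree' -> no (count: 0)
  'cat' -> no (count: 0)
  'play' -> no (count: 0)
  'rebuild' -> YES, starts with 're' (count: 1)
  'dog' -> no (count: 1)
  'reheat' -> YES, starts with 're' (count: 2)
  'prepay' -> no (count: 2)
  'talk' -> no (count: 2)
  'rewrite' -> YES, starts with 're' (count: 3)
  'unfair' -> no (count: 3)
Total with prefix 're': 3

3


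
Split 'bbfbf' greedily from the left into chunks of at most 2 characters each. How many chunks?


'bbfbf' has 5 characters.
Chunking with max size 2:
  Chunk 1: 'bb' (positions 0-1)
  Chunk 2: 'fb' (positions 2-3)
  Chunk 3: 'f' (positions 4-4)
Total chunks: ceil(5 / 2) = 3

3


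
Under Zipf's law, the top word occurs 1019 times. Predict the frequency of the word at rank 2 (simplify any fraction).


Zipf's law: freq(rank) = f1 / rank
f1 = 1019, rank = 2
freq = 1019 / 2
GCD(1019, 2) = 1
Simplified: 1019/2

1019/2


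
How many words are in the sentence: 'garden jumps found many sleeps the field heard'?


Counting words by splitting on spaces:
  Word 1: 'garden'
  Word 2: 'jumps'
  Word 3: 'found'
  Word 4: 'many'
  Word 5: 'sleeps'
  Word 6: 'the'
  Word 7: 'field'
  Word 8: 'heard'
Total words: 8

8


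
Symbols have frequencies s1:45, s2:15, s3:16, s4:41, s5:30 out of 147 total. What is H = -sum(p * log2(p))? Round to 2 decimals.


Computing entropy H = -sum(p_i * log2(p_i)):
  s1: p = 45/147 = 0.3061, -p*log2(p) = 0.5228
  s2: p = 15/147 = 0.1020, -p*log2(p) = 0.3360
  s3: p = 16/147 = 0.1088, -p*log2(p) = 0.3483
  s4: p = 41/147 = 0.2789, -p*log2(p) = 0.5138
  s5: p = 30/147 = 0.2041, -p*log2(p) = 0.4679
H = sum of terms = 2.1888
Rounded to 2 decimals: 2.19

2.19


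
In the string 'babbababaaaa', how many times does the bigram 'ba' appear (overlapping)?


Scanning 'babbababaaaa' for bigram 'ba':
  Position 0: 'ba' -> MATCH
  Position 1: 'ab' -> no
  Position 2: 'bb' -> no
  Position 3: 'ba' -> MATCH
  Position 4: 'ab' -> no
  Position 5: 'ba' -> MATCH
  Position 6: 'ab' -> no
  Position 7: 'ba' -> MATCH
  Position 8: 'aa' -> no
  Position 9: 'aa' -> no
  Position 10: 'aa' -> no
Total matches: 4

4


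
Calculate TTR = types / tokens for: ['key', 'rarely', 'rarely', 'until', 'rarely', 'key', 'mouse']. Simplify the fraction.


Tokens: 7
Unique types: ('key', 'mouse', 'rarely', 'until') = 4
TTR = 4/7
Already in lowest terms.

4/7


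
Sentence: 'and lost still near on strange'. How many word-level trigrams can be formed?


Word trigrams from [6] words:
  Trigram 1: (and lost still)
  Trigram 2: (lost still near)
  Trigram 3: (still near on)
  Trigram 4: (near on strange)
Total word trigrams: 6 - 2 = 4

4


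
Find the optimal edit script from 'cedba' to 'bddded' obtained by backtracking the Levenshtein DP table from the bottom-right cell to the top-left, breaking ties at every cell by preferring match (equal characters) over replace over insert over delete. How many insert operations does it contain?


Edit distance = 5. Backtracking from cell (5, 6) with preference match > replace > insert > delete,
then listing the resulting alignment 'cedba' -> 'bddded' left to right:
  Step 1: insert 'b' [insertion #1]
  Step 2: replace c->d
  Step 3: replace e->d
  Step 4: keep 'd'
  Step 5: replace b->e
  Step 6: replace a->d
Total insertions: 1

1


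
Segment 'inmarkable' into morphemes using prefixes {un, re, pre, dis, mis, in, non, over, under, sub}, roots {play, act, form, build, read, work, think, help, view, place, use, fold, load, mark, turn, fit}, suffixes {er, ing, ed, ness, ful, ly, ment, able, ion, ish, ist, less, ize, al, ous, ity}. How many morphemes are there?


Segmenting 'inmarkable' against the inventory:
  'in' -> prefix (morpheme 1)
  'mark' -> root (morpheme 2)
  'able' -> suffix (morpheme 3)
Total morphemes: 3

3


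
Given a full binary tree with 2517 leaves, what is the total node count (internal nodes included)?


Leaf nodes (terminals): 2517
Internal nodes = n - 1 = 2517 - 1 = 2516
Total = leaves + internal = 2517 + 2516 = 5033

5033


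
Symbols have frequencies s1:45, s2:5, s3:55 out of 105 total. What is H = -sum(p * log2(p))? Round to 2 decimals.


Computing entropy H = -sum(p_i * log2(p_i)):
  s1: p = 45/105 = 0.4286, -p*log2(p) = 0.5239
  s2: p = 5/105 = 0.0476, -p*log2(p) = 0.2092
  s3: p = 55/105 = 0.5238, -p*log2(p) = 0.4887
H = sum of terms = 1.2218
Rounded to 2 decimals: 1.22

1.22


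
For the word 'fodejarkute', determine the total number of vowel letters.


Scanning each character of 'fodejarkute':
  Position 1: 'f' -> consonant (running count: 0)
  Position 2: 'o' -> vowel (running count: 1)
  Position 3: 'd' -> consonant (running count: 1)
  Position 4: 'e' -> vowel (running count: 2)
  Position 5: 'j' -> consonant (running count: 2)
  Position 6: 'a' -> vowel (running count: 3)
  Position 7: 'r' -> consonant (running count: 3)
  Position 8: 'k' -> consonant (running count: 3)
  Position 9: 'u' -> vowel (running count: 4)
  Position 10: 't' -> consonant (running count: 4)
  Position 11: 'e' -> vowel (running count: 5)
Total vowels: 5

5


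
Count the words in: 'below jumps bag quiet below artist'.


Counting words by splitting on spaces:
  Word 1: 'below'
  Word 2: 'jumps'
  Word 3: 'bag'
  Word 4: 'quiet'
  Word 5: 'below'
  Word 6: 'artist'
Total words: 6

6


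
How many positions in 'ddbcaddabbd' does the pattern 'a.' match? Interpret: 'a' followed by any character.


Pattern: a. means 'a' followed by any character.
Scanning 'ddbcaddabbd' position-by-position:
  Pos 0: window 'dd' -> no
  Pos 1: window 'db' -> no
  Pos 2: window 'bc' -> no
  Pos 3: window 'ca' -> no
  Pos 4: window 'ad' -> MATCH
  Pos 5: window 'dd' -> no
  Pos 6: window 'da' -> no
  Pos 7: window 'ab' -> MATCH
  Pos 8: window 'bb' -> no
  Pos 9: window 'bd' -> no
  Pos 10: window 'd' -> no
Total matches: 2

2


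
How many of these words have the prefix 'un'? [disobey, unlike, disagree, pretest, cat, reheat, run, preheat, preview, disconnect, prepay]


Checking each word for prefix 'un':
  'disobey' -> no (count: 0)
  'unlike' -> YES, starts with 'un' (count: 1)
  'disagree' -> no (count: 1)
  'pretest' -> no (count: 1)
  'cat' -> no (count: 1)
  'reheat' -> no (count: 1)
  'run' -> no (count: 1)
  'preheat' -> no (count: 1)
  'preview' -> no (count: 1)
  'disconnect' -> no (count: 1)
  'prepay' -> no (count: 1)
Total with prefix 'un': 1

1


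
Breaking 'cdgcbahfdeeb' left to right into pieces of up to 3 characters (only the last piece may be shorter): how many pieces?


'cdgcbahfdeeb' has 12 characters.
Chunking with max size 3:
  Chunk 1: 'cdg' (positions 0-2)
  Chunk 2: 'cba' (positions 3-5)
  Chunk 3: 'hfd' (positions 6-8)
  Chunk 4: 'eeb' (positions 9-11)
Total chunks: ceil(12 / 3) = 4

4


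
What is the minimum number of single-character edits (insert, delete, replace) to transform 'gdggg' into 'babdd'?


Building DP table for s1='gdggg' (len 5) and s2='babdd' (len 5):
       b  a  b  d  d
    0  1  2  3  4  5
  g 1  1  2  3  4  5
  d 2  2  2  3  3  4
  g 3  3  3  3  4  4
  g 4  4  4  4  4  5
  g 5  5  5  5  5  5
Edit distance = dp[5][5] = 5

5


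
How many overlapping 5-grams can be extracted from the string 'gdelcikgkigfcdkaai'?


String 'gdelcikgkigfcdkaai' has length L = 18.
Number of overlapping n-grams = L - n + 1
Substituting: 18 - 5 + 1 = 14

14


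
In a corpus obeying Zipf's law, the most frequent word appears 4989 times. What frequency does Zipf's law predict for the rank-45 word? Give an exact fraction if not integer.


Zipf's law: freq(rank) = f1 / rank
f1 = 4989, rank = 45
freq = 4989 / 45
GCD(4989, 45) = 3
Simplified: 1663/15

1663/15


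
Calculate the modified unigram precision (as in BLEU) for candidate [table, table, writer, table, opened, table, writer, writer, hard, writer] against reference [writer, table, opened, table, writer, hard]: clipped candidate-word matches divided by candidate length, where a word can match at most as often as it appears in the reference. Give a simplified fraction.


Reference word counts: {'hard': 1, 'opened': 1, 'table': 2, 'writer': 2}
Checking each candidate word (with clipping):
  'table' -> in reference (ref count 2, used 1/2) -> match (matches: 1)
  'table' -> in reference (ref count 2, used 2/2) -> match (matches: 2)
  'writer' -> in reference (ref count 2, used 1/2) -> match (matches: 3)
  'table' -> ref count 2 already used up (2/2) -> clipped, no match (matches: 3)
  'opened' -> in reference (ref count 1, used 1/1) -> match (matches: 4)
  'table' -> ref count 2 already used up (2/2) -> clipped, no match (matches: 4)
  'writer' -> in reference (ref count 2, used 2/2) -> match (matches: 5)
  'writer' -> ref count 2 already used up (2/2) -> clipped, no match (matches: 5)
  'hard' -> in reference (ref count 1, used 1/1) -> match (matches: 6)
  'writer' -> ref count 2 already used up (2/2) -> clipped, no match (matches: 6)
Clipped matches: 6, Candidate length: 10
Precision = 6/10 = 3/5

3/5


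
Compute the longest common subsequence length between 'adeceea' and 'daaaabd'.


DP table for LCS of 'adeceea' and 'daaaabd':
       d  a  a  a  a  b  d
    0  0  0  0  0  0  0  0
  a 0  0  1  1  1  1  1  1
  d 0  1  1  1  1  1  1  2
  e 0  1  1  1  1  1  1  2
  c 0  1  1  1  1  1  1  2
  e 0  1  1  1  1  1  1  2
  e 0  1  1  1  1  1  1  2
  a 0  1  2  2  2  2  2  2
LCS: 'ad'
LCS length = 2

2


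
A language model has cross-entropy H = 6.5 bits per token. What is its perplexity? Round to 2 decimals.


Perplexity formula: PP = 2^H
H = 6.5
PP = 2^6.5
Decompose: 2^6.5 = 2^6 * 2^0.5 = 2^6 * sqrt(2)
2^6 = 64, sqrt(2) ~ 1.4142136
PP ~ 64 * 1.4142136 = 90.5096704
Rounded to 2 decimals: 90.51

90.51


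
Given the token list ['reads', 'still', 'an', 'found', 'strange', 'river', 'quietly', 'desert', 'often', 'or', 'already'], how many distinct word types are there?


Listing all tokens and tracking unique types:
  Token 1: 'reads' -> NEW (unique so far: 1)
  Token 2: 'still' -> NEW (unique so far: 2)
  Token 3: 'an' -> NEW (unique so far: 3)
  Token 4: 'found' -> NEW (unique so far: 4)
  Token 5: 'strange' -> NEW (unique so far: 5)
  Token 6: 'river' -> NEW (unique so far: 6)
  Token 7: 'quietly' -> NEW (unique so far: 7)
  Token 8: 'desert' -> NEW (unique so far: 8)
  Token 9: 'often' -> NEW (unique so far: 9)
  Token 10: 'or' -> NEW (unique so far: 10)
  Token 11: 'already' -> NEW (unique so far: 11)
Unique types: ('already', 'an', 'desert', 'found', 'often', 'or', 'quietly', 'reads', 'river', 'still', 'strange')
Vocabulary size: 11

11


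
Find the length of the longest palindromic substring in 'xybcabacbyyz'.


Scanning 'xybcabacbyyz' for palindromic substrings.
Substring at positions 1-9: 'ybcabacby'.
Check: reverse('ybcabacby') = 'ybcabacby' -> palindrome confirmed.
Neighbouring characters ('x' / 'y') break symmetry, so it cannot extend further.
No longer palindromic substring exists; longest length = 9

9


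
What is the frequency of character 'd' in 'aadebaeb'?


Scanning 'aadebaeb' for 'd':
  Position 2: 'd' -> MATCH (count: 1)
Total occurrences of 'd': 1

1


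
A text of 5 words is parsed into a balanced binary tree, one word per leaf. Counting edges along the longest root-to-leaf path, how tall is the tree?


In a balanced binary tree with n leaves the deepest leaf is ceil(log2(n)) edges below the root.
log2(5) = 2.3219
ceil(2.3219) = 3
height (edges) = 3

3


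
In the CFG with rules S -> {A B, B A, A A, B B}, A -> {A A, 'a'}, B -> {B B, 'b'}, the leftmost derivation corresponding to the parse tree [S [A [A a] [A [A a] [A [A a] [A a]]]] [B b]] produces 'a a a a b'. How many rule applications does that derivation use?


Every bracketed nonterminal node [X ...] in the tree is produced by exactly one rule application.
Reading the tree off as a leftmost derivation:
  Step 1: S  =>  A B   (applied S -> A B)
  Step 2: A B  =>  A A B   (applied A -> A A)
  Step 3: A A B  =>  a A B   (applied A -> a)
  Step 4: a A B  =>  a A A B   (applied A -> A A)
  Step 5: a A A B  =>  a a A B   (applied A -> a)
  Step 6: a a A B  =>  a a A A B   (applied A -> A A)
  Step 7: a a A A B  =>  a a a A B   (applied A -> a)
  Step 8: a a a A B  =>  a a a a B   (applied A -> a)
  Step 9: a a a a B  =>  a a a a b   (applied B -> b)
Final yield: a a a a b
Total rewrite steps: 9

9


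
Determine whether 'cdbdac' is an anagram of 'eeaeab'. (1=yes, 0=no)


Sort characters of 'cdbdac': 'abccdd'
Sort characters of 'eeaeab': 'aabeee'
Sorted forms differ -> they are NOT anagrams
Result: 0

0


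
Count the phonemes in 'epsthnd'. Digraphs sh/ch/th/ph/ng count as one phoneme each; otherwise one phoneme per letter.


Parsing 'epsthnd' greedily, digraphs first:
  'e' -> vowel phoneme (phonemes so far: 1)
  'p' -> consonant phoneme (phonemes so far: 2)
  's' -> consonant phoneme (phonemes so far: 3)
  'th' -> digraph (1 consonant phoneme) (phonemes so far: 4)
  'n' -> consonant phoneme (phonemes so far: 5)
  'd' -> consonant phoneme (phonemes so far: 6)
Total phonemes: 6

6


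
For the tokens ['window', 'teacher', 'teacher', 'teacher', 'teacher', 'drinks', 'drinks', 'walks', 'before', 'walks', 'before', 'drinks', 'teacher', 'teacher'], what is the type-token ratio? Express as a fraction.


Tokens: 14
Unique types: ('before', 'drinks', 'teacher', 'walks', 'window') = 5
TTR = 5/14
Already in lowest terms.

5/14


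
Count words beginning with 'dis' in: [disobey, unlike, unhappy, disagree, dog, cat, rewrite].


Checking each word for prefix 'dis':
  'disobey' -> YES, starts with 'dis' (count: 1)
  'unlike' -> no (count: 1)
  'unhappy' -> no (count: 1)
  'disagree' -> YES, starts with 'dis' (count: 2)
  'dog' -> no (count: 2)
  'cat' -> no (count: 2)
  'rewrite' -> no (count: 2)
Total with prefix 'dis': 2

2


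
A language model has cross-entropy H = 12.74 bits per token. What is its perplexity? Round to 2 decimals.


Perplexity formula: PP = 2^H
H = 12.74
PP = 2^12.74
Decompose: 2^12.74 = 2^12 * 2^0.74
2^12 = 4096, 2^0.74 ~ 1.6701758
PP ~ 4096 * 1.6701758 = 6841.0400768
Rounded to 2 decimals: 6841.04

6841.04


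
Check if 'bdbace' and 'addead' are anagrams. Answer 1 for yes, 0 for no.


Sort characters of 'bdbace': 'abbcde'
Sort characters of 'addead': 'aaddde'
Sorted forms differ -> they are NOT anagrams
Result: 0

0


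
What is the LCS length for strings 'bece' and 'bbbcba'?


DP table for LCS of 'bece' and 'bbbcba':
       b  b  b  c  b  a
    0  0  0  0  0  0  0
  b 0  1  1  1  1  1  1
  e 0  1  1  1  1  1  1
  c 0  1  1  1  2  2  2
  e 0  1  1  1  2  2  2
LCS: 'bc'
LCS length = 2

2


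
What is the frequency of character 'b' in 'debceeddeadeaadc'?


Scanning 'debceeddeadeaadc' for 'b':
  Position 2: 'b' -> MATCH (count: 1)
Total occurrences of 'b': 1

1


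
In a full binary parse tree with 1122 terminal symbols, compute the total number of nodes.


Leaf nodes (terminals): 1122
Internal nodes = n - 1 = 1122 - 1 = 1121
Total = leaves + internal = 1122 + 1121 = 2243

2243


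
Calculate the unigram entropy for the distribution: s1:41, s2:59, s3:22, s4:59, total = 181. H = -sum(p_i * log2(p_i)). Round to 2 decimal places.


Computing entropy H = -sum(p_i * log2(p_i)):
  s1: p = 41/181 = 0.2265, -p*log2(p) = 0.4853
  s2: p = 59/181 = 0.3260, -p*log2(p) = 0.5272
  s3: p = 22/181 = 0.1215, -p*log2(p) = 0.3696
  s4: p = 59/181 = 0.3260, -p*log2(p) = 0.5272
H = sum of terms = 1.9093
Rounded to 2 decimals: 1.91

1.91


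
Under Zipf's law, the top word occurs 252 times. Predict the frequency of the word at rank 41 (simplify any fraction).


Zipf's law: freq(rank) = f1 / rank
f1 = 252, rank = 41
freq = 252 / 41
GCD(252, 41) = 1
Simplified: 252/41

252/41


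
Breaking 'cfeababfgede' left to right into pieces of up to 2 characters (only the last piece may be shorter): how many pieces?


'cfeababfgede' has 12 characters.
Chunking with max size 2:
  Chunk 1: 'cf' (positions 0-1)
  Chunk 2: 'ea' (positions 2-3)
  Chunk 3: 'ba' (positions 4-5)
  Chunk 4: 'bf' (positions 6-7)
  Chunk 5: 'ge' (positions 8-9)
  Chunk 6: 'de' (positions 10-11)
Total chunks: ceil(12 / 2) = 6

6


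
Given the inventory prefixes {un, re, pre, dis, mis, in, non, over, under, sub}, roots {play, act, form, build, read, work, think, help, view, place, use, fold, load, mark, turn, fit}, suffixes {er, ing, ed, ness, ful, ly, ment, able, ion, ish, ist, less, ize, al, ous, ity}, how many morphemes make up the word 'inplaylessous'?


Segmenting 'inplaylessous' against the inventory:
  'in' -> prefix (morpheme 1)
  'play' -> root (morpheme 2)
  'less' -> suffix (morpheme 3)
  'ous' -> suffix (morpheme 4)
Total morphemes: 4

4


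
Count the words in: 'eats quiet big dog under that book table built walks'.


Counting words by splitting on spaces:
  Word 1: 'eats'
  Word 2: 'quiet'
  Word 3: 'big'
  Word 4: 'dog'
  Word 5: 'under'
  Word 6: 'that'
  Word 7: 'book'
  Word 8: 'table'
  Word 9: 'built'
  Word 10: 'walks'
Total words: 10

10


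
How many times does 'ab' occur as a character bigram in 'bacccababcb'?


Scanning 'bacccababcb' for bigram 'ab':
  Position 0: 'ba' -> no
  Position 1: 'ac' -> no
  Position 2: 'cc' -> no
  Position 3: 'cc' -> no
  Position 4: 'ca' -> no
  Position 5: 'ab' -> MATCH
  Position 6: 'ba' -> no
  Position 7: 'ab' -> MATCH
  Position 8: 'bc' -> no
  Position 9: 'cb' -> no
Total matches: 2

2


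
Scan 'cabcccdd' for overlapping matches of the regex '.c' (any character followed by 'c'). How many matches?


Pattern: .c means any character followed by 'c'.
Scanning 'cabcccdd' position-by-position:
  Pos 0: window 'ca' -> no
  Pos 1: window 'ab' -> no
  Pos 2: window 'bc' -> MATCH
  Pos 3: window 'cc' -> MATCH
  Pos 4: window 'cc' -> MATCH
  Pos 5: window 'cd' -> no
  Pos 6: window 'dd' -> no
  Pos 7: window 'd' -> no
Total matches: 3

3


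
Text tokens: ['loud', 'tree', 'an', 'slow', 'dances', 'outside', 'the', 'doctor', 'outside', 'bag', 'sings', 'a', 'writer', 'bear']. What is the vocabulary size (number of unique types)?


Listing all tokens and tracking unique types:
  Token 1: 'loud' -> NEW (unique so far: 1)
  Token 2: 'tree' -> NEW (unique so far: 2)
  Token 3: 'an' -> NEW (unique so far: 3)
  Token 4: 'slow' -> NEW (unique so far: 4)
  Token 5: 'dances' -> NEW (unique so far: 5)
  Token 6: 'outside' -> NEW (unique so far: 6)
  Token 7: 'the' -> NEW (unique so far: 7)
  Token 8: 'doctor' -> NEW (unique so far: 8)
  Token 9: 'outside' -> duplicate (unique so far: 8)
  Token 10: 'bag' -> NEW (unique so far: 9)
  Token 11: 'sings' -> NEW (unique so far: 10)
  Token 12: 'a' -> NEW (unique so far: 11)
  Token 13: 'writer' -> NEW (unique so far: 12)
  Token 14: 'bear' -> NEW (unique so far: 13)
Unique types: ('a', 'an', 'bag', 'bear', 'dances', 'doctor', 'loud', 'outside', 'sings', 'slow', 'the', 'tree', 'writer')
Vocabulary size: 13

13


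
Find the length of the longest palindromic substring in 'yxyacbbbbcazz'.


Scanning 'yxyacbbbbcazz' for palindromic substrings.
Substring at positions 3-10: 'acbbbbca'.
Check: reverse('acbbbbca') = 'acbbbbca' -> palindrome confirmed.
Neighbouring characters ('y' / 'z') break symmetry, so it cannot extend further.
No longer palindromic substring exists; longest length = 8

8
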